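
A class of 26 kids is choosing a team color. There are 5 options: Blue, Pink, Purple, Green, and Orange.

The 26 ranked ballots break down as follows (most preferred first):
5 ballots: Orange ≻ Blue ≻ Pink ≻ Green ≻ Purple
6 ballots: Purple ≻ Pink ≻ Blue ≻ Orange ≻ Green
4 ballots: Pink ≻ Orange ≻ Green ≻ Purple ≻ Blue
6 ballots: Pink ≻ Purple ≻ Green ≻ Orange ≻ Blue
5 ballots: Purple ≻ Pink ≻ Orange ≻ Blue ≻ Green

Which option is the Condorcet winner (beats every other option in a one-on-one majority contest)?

Pink vs Blue: 21–5
Pink vs Purple: 15–11
Pink vs Green: 26–0
Pink vs Orange: 21–5
Pink beats every other option.

Pink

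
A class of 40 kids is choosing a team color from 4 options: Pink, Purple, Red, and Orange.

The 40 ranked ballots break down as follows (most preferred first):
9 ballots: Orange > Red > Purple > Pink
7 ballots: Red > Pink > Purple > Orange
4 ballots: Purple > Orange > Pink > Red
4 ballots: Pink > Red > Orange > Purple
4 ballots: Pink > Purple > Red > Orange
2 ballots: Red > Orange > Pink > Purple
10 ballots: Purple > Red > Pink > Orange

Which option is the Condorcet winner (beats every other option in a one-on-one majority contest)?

Red vs Pink: 28–12
Red vs Purple: 22–18
Red vs Orange: 27–13
Red beats every other option.

Red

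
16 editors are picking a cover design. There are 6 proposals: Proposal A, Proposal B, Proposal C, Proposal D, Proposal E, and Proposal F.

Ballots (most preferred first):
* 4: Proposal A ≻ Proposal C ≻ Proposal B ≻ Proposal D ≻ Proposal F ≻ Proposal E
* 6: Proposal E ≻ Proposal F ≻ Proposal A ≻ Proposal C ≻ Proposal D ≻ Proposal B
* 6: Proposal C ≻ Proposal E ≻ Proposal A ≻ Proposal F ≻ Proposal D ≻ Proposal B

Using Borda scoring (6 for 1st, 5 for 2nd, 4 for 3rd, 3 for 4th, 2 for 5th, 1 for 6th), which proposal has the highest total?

Proposal C

Proposal A: 4×6 + 6×4 + 6×4 = 72
Proposal B: 4×4 + 6×1 + 6×1 = 28
Proposal C: 4×5 + 6×3 + 6×6 = 74
Proposal D: 4×3 + 6×2 + 6×2 = 36
Proposal E: 4×1 + 6×6 + 6×5 = 70
Proposal F: 4×2 + 6×5 + 6×3 = 56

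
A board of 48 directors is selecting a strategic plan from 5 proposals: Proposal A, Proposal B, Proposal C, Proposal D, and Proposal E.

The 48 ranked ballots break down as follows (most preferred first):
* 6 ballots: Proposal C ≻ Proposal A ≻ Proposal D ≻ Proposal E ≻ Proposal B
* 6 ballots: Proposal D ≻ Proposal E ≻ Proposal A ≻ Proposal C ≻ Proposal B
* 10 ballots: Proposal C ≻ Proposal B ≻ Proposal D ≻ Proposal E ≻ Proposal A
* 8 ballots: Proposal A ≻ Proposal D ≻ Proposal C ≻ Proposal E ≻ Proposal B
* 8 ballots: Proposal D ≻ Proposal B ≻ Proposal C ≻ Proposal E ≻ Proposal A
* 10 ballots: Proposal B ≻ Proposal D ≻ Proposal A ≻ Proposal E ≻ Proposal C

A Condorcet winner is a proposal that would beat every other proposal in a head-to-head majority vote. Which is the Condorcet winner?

Proposal D

Proposal D vs Proposal A: 34–14
Proposal D vs Proposal B: 28–20
Proposal D vs Proposal C: 32–16
Proposal D vs Proposal E: 48–0
Proposal D beats every other proposal.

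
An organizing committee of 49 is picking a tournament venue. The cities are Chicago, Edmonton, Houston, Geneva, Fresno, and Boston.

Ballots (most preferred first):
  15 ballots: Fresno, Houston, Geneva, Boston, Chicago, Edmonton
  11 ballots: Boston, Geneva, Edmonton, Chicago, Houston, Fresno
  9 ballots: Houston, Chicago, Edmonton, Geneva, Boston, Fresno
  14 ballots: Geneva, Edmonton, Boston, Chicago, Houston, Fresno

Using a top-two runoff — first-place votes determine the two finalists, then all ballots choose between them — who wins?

Geneva

Round 1 first-place votes: Chicago 0, Edmonton 0, Houston 9, Geneva 14, Fresno 15, Boston 11. Fresno and Geneva advance.
Runoff: Fresno is ranked above Geneva on 15 ballots, Geneva above Fresno on 34.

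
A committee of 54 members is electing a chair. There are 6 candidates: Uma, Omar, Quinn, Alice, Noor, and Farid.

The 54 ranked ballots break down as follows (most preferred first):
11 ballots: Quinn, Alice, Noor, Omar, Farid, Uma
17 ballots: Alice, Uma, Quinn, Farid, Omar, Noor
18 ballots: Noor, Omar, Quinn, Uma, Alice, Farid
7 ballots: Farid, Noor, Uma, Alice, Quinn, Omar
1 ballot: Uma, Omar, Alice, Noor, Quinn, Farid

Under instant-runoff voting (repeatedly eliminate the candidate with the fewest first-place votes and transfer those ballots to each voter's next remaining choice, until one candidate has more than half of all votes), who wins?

Alice

Round 1: Uma 1, Omar 0, Quinn 11, Alice 17, Noor 18, Farid 7. Omar eliminated.
Round 2: Uma 1, Quinn 11, Alice 17, Noor 18, Farid 7. Uma eliminated.
Round 3: Quinn 11, Alice 18, Noor 18, Farid 7. Farid eliminated.
Round 4: Quinn 11, Alice 18, Noor 25. Quinn eliminated.
Round 5: Alice 29, Noor 25. Alice has a majority (≥28).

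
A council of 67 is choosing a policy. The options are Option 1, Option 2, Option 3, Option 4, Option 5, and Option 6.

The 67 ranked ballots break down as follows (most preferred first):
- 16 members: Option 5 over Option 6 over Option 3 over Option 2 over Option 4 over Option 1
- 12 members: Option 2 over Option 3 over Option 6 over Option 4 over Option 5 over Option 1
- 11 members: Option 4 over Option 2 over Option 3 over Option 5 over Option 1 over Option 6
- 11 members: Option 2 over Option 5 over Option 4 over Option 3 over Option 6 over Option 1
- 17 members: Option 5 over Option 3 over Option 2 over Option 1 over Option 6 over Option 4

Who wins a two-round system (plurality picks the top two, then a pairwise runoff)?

Option 2

Round 1 first-place votes: Option 1 0, Option 2 23, Option 3 0, Option 4 11, Option 5 33, Option 6 0. Option 5 and Option 2 advance.
Runoff: Option 5 is ranked above Option 2 on 33 ballots, Option 2 above Option 5 on 34.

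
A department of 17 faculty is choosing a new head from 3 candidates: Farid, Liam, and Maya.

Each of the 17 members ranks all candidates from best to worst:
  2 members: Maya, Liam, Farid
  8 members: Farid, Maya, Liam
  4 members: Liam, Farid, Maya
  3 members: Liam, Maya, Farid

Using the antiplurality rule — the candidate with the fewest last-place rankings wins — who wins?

Last-place votes: Farid 5, Liam 8, Maya 4.

Maya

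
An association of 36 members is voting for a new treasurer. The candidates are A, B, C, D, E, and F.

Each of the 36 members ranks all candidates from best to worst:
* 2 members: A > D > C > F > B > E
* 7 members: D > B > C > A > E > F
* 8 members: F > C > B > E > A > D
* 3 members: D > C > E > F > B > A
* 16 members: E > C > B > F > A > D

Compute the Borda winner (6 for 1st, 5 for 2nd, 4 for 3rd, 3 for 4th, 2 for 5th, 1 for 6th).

C

A: 2×6 + 7×3 + 8×2 + 3×1 + 16×2 = 84
B: 2×2 + 7×5 + 8×4 + 3×2 + 16×4 = 141
C: 2×4 + 7×4 + 8×5 + 3×5 + 16×5 = 171
D: 2×5 + 7×6 + 8×1 + 3×6 + 16×1 = 94
E: 2×1 + 7×2 + 8×3 + 3×4 + 16×6 = 148
F: 2×3 + 7×1 + 8×6 + 3×3 + 16×3 = 118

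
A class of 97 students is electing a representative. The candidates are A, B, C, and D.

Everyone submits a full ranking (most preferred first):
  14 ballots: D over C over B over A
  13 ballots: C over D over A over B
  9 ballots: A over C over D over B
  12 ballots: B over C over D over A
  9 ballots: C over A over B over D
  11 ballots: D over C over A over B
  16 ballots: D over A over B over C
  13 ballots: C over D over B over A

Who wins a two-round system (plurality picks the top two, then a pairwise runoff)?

C

Round 1 first-place votes: A 9, B 12, C 35, D 41. D and C advance.
Runoff: D is ranked above C on 41 ballots, C above D on 56.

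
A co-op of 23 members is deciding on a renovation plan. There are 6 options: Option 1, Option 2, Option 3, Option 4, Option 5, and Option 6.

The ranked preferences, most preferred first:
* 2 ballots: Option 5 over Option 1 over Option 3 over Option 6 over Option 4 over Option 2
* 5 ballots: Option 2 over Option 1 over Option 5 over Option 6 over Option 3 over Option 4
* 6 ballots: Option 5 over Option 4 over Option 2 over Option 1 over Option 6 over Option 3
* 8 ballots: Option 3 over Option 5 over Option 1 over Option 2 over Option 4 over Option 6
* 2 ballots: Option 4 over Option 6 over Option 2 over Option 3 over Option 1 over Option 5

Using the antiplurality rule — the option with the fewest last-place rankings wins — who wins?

Last-place votes: Option 1 0, Option 2 2, Option 3 6, Option 4 5, Option 5 2, Option 6 8.

Option 1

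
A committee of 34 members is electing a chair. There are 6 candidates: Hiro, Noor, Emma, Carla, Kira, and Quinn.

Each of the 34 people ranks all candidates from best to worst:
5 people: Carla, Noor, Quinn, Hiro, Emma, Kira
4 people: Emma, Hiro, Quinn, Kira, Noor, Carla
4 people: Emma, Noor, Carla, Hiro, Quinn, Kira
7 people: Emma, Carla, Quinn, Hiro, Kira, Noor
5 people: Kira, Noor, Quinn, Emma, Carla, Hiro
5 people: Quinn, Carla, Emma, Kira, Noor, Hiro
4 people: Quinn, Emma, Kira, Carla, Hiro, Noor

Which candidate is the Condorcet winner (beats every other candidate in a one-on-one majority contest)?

Quinn vs Hiro: 26–8
Quinn vs Noor: 20–14
Quinn vs Emma: 19–15
Quinn vs Carla: 18–16
Quinn vs Kira: 29–5
Quinn beats every other candidate.

Quinn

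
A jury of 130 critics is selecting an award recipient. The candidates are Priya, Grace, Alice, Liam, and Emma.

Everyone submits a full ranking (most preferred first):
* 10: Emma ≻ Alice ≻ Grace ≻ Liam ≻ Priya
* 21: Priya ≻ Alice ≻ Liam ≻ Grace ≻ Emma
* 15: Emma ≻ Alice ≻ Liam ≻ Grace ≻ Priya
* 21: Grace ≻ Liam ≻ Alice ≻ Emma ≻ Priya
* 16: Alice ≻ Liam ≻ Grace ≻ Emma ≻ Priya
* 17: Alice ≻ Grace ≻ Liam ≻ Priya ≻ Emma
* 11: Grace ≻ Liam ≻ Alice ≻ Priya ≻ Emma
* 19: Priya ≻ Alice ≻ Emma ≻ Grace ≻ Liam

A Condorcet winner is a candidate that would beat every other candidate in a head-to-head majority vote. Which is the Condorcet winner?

Alice vs Priya: 90–40
Alice vs Grace: 98–32
Alice vs Liam: 98–32
Alice vs Emma: 105–25
Alice beats every other candidate.

Alice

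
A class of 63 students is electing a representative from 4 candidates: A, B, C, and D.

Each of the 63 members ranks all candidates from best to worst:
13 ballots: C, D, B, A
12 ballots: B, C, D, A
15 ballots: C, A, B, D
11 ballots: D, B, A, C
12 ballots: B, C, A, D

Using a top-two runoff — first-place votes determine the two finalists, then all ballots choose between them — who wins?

B

Round 1 first-place votes: A 0, B 24, C 28, D 11. C and B advance.
Runoff: C is ranked above B on 28 ballots, B above C on 35.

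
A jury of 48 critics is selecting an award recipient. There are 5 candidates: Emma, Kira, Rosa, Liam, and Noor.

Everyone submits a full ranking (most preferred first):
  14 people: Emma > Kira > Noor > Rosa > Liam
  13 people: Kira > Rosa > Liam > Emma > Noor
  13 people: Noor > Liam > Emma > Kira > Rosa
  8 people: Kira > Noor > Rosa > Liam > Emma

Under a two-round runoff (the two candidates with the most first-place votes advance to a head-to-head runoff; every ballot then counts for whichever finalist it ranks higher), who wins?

Emma

Round 1 first-place votes: Emma 14, Kira 21, Rosa 0, Liam 0, Noor 13. Kira and Emma advance.
Runoff: Kira is ranked above Emma on 21 ballots, Emma above Kira on 27.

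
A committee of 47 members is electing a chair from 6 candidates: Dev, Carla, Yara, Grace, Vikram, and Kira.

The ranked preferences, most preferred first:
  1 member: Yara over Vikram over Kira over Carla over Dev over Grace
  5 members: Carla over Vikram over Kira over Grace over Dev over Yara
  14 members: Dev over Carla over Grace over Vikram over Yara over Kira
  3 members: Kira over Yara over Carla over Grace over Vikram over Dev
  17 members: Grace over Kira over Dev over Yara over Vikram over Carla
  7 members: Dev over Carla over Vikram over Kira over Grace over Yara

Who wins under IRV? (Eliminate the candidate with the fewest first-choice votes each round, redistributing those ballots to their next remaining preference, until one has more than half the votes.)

Round 1: Dev 21, Carla 5, Yara 1, Grace 17, Vikram 0, Kira 3. Vikram eliminated.
Round 2: Dev 21, Carla 5, Yara 1, Grace 17, Kira 3. Yara eliminated.
Round 3: Dev 21, Carla 5, Grace 17, Kira 4. Kira eliminated.
Round 4: Dev 21, Carla 9, Grace 17. Carla eliminated.
Round 5: Dev 22, Grace 25. Grace has a majority (≥24).

Grace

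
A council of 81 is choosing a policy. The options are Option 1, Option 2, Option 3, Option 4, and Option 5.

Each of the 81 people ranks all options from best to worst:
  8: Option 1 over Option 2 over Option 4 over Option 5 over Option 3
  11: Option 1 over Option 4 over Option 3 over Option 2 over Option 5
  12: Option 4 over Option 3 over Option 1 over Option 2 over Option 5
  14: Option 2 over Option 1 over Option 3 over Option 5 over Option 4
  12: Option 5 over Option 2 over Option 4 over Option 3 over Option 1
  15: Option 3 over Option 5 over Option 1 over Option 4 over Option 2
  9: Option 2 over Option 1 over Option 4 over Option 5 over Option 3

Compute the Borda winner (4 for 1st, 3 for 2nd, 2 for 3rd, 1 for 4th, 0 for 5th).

Option 1

Option 1: 8×4 + 11×4 + 12×2 + 14×3 + 12×0 + 15×2 + 9×3 = 199
Option 2: 8×3 + 11×1 + 12×1 + 14×4 + 12×3 + 15×0 + 9×4 = 175
Option 3: 8×0 + 11×2 + 12×3 + 14×2 + 12×1 + 15×4 + 9×0 = 158
Option 4: 8×2 + 11×3 + 12×4 + 14×0 + 12×2 + 15×1 + 9×2 = 154
Option 5: 8×1 + 11×0 + 12×0 + 14×1 + 12×4 + 15×3 + 9×1 = 124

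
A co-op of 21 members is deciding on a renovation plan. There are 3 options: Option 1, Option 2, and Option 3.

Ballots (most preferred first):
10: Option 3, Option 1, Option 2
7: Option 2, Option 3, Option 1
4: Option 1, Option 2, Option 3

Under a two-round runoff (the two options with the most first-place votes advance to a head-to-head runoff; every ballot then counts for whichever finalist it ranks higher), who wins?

Round 1 first-place votes: Option 1 4, Option 2 7, Option 3 10. Option 3 and Option 2 advance.
Runoff: Option 3 is ranked above Option 2 on 10 ballots, Option 2 above Option 3 on 11.

Option 2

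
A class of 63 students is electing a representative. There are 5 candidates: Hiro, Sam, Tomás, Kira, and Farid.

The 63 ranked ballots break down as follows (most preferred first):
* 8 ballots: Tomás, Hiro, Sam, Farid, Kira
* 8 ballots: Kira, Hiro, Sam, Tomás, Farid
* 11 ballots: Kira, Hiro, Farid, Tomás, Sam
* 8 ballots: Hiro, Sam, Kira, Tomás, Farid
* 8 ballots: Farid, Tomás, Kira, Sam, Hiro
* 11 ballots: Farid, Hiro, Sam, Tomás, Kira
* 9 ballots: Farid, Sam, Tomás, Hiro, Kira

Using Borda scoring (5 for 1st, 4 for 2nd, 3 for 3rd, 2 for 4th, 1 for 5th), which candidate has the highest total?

Hiro: 8×4 + 8×4 + 11×4 + 8×5 + 8×1 + 11×4 + 9×2 = 218
Sam: 8×3 + 8×3 + 11×1 + 8×4 + 8×2 + 11×3 + 9×4 = 176
Tomás: 8×5 + 8×2 + 11×2 + 8×2 + 8×4 + 11×2 + 9×3 = 175
Kira: 8×1 + 8×5 + 11×5 + 8×3 + 8×3 + 11×1 + 9×1 = 171
Farid: 8×2 + 8×1 + 11×3 + 8×1 + 8×5 + 11×5 + 9×5 = 205

Hiro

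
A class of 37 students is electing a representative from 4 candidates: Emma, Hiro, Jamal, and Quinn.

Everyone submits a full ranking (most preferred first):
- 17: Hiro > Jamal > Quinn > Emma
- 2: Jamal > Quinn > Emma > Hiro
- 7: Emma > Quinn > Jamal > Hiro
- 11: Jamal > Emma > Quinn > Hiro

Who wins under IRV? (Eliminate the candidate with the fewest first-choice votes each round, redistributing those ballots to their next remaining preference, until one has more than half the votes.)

Round 1: Emma 7, Hiro 17, Jamal 13, Quinn 0. Quinn eliminated.
Round 2: Emma 7, Hiro 17, Jamal 13. Emma eliminated.
Round 3: Hiro 17, Jamal 20. Jamal has a majority (≥19).

Jamal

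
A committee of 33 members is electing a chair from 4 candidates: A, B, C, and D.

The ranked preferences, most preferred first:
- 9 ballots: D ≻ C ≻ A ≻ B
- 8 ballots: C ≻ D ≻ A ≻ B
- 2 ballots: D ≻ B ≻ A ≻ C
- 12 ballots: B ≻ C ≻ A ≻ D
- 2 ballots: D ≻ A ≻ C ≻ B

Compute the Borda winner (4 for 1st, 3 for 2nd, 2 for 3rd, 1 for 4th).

A: 9×2 + 8×2 + 2×2 + 12×2 + 2×3 = 68
B: 9×1 + 8×1 + 2×3 + 12×4 + 2×1 = 73
C: 9×3 + 8×4 + 2×1 + 12×3 + 2×2 = 101
D: 9×4 + 8×3 + 2×4 + 12×1 + 2×4 = 88

C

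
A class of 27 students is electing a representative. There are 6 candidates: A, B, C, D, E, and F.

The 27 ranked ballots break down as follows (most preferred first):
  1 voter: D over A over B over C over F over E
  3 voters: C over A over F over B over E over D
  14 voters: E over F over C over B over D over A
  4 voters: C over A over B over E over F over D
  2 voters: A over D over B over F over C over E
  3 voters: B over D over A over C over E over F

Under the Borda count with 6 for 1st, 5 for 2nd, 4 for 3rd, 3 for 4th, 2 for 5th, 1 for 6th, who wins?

A: 1×5 + 3×5 + 14×1 + 4×5 + 2×6 + 3×4 = 78
B: 1×4 + 3×3 + 14×3 + 4×4 + 2×4 + 3×6 = 97
C: 1×3 + 3×6 + 14×4 + 4×6 + 2×2 + 3×3 = 114
D: 1×6 + 3×1 + 14×2 + 4×1 + 2×5 + 3×5 = 66
E: 1×1 + 3×2 + 14×6 + 4×3 + 2×1 + 3×2 = 111
F: 1×2 + 3×4 + 14×5 + 4×2 + 2×3 + 3×1 = 101

C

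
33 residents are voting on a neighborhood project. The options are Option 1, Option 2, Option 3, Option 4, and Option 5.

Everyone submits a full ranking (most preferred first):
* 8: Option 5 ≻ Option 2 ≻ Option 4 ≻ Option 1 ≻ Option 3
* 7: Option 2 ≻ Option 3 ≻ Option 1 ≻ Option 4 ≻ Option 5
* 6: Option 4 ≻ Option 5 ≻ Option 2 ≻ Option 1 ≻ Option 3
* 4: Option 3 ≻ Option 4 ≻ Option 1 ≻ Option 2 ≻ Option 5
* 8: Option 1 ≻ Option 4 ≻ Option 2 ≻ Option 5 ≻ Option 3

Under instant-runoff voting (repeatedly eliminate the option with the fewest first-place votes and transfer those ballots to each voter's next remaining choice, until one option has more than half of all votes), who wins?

Round 1: Option 1 8, Option 2 7, Option 3 4, Option 4 6, Option 5 8. Option 3 eliminated.
Round 2: Option 1 8, Option 2 7, Option 4 10, Option 5 8. Option 2 eliminated.
Round 3: Option 1 15, Option 4 10, Option 5 8. Option 5 eliminated.
Round 4: Option 1 15, Option 4 18. Option 4 has a majority (≥17).

Option 4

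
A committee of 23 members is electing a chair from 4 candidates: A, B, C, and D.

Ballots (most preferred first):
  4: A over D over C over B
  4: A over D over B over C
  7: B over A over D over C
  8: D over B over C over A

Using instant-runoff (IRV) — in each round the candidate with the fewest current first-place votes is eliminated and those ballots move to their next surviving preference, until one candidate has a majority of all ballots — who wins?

Round 1: A 8, B 7, C 0, D 8. C eliminated.
Round 2: A 8, B 7, D 8. B eliminated.
Round 3: A 15, D 8. A has a majority (≥12).

A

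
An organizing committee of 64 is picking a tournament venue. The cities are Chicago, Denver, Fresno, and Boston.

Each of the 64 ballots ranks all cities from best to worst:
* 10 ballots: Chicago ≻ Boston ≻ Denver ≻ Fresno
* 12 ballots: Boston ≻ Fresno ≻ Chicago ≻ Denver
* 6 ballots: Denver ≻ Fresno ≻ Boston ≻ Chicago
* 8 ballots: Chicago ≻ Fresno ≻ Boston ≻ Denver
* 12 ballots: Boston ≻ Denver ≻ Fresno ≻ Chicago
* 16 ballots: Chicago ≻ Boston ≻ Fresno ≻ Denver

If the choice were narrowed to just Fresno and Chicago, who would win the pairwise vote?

Chicago

Fresno is ranked above Chicago on 30 ballots; Chicago above Fresno on 34.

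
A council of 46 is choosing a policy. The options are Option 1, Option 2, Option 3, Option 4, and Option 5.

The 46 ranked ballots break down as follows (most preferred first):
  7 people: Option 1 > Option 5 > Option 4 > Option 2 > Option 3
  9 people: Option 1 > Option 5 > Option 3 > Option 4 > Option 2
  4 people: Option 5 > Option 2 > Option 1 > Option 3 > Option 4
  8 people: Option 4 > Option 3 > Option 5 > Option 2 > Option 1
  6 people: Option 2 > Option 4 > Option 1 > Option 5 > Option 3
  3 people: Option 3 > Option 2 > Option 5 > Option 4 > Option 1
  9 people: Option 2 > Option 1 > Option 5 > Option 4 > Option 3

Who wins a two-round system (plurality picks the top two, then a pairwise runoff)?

Option 2

Round 1 first-place votes: Option 1 16, Option 2 15, Option 3 3, Option 4 8, Option 5 4. Option 1 and Option 2 advance.
Runoff: Option 1 is ranked above Option 2 on 16 ballots, Option 2 above Option 1 on 30.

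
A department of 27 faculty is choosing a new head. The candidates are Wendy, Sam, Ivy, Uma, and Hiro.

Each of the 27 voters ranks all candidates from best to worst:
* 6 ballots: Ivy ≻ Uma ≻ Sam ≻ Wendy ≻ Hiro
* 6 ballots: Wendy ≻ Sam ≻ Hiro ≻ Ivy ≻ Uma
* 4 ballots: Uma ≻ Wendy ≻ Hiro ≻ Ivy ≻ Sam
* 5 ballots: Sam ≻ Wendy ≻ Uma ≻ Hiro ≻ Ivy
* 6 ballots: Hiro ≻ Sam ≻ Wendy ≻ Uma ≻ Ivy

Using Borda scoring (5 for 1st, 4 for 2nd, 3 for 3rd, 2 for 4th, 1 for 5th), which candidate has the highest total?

Wendy: 6×2 + 6×5 + 4×4 + 5×4 + 6×3 = 96
Sam: 6×3 + 6×4 + 4×1 + 5×5 + 6×4 = 95
Ivy: 6×5 + 6×2 + 4×2 + 5×1 + 6×1 = 61
Uma: 6×4 + 6×1 + 4×5 + 5×3 + 6×2 = 77
Hiro: 6×1 + 6×3 + 4×3 + 5×2 + 6×5 = 76

Wendy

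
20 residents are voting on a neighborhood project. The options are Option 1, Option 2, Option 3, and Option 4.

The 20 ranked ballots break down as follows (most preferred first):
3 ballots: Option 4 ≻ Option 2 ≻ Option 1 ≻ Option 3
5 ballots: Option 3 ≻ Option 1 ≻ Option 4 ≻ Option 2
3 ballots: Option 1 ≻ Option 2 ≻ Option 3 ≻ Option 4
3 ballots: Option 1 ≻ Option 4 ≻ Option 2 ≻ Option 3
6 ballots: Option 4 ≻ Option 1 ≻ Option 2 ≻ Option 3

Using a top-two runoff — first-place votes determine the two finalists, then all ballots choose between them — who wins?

Option 1

Round 1 first-place votes: Option 1 6, Option 2 0, Option 3 5, Option 4 9. Option 4 and Option 1 advance.
Runoff: Option 4 is ranked above Option 1 on 9 ballots, Option 1 above Option 4 on 11.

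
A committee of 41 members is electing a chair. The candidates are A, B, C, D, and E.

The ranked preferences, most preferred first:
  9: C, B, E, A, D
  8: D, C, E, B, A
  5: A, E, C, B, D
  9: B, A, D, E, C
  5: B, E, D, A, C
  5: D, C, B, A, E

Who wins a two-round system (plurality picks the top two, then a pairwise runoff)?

Round 1 first-place votes: A 5, B 14, C 9, D 13, E 0. B and D advance.
Runoff: B is ranked above D on 28 ballots, D above B on 13.

B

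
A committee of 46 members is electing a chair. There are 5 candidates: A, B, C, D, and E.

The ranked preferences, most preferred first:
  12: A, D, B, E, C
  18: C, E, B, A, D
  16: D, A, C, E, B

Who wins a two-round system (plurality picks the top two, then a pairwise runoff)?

Round 1 first-place votes: A 12, B 0, C 18, D 16, E 0. C and D advance.
Runoff: C is ranked above D on 18 ballots, D above C on 28.

D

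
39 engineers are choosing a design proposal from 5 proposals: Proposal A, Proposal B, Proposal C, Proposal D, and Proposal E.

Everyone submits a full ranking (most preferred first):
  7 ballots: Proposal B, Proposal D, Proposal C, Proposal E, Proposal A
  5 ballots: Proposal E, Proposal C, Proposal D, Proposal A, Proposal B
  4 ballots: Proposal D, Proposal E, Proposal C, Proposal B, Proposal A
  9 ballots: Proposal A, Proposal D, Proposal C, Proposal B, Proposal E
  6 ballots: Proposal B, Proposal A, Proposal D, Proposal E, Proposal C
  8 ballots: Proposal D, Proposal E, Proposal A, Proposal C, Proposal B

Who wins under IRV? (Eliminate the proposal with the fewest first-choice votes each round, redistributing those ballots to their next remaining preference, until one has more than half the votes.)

Round 1: Proposal A 9, Proposal B 13, Proposal C 0, Proposal D 12, Proposal E 5. Proposal C eliminated.
Round 2: Proposal A 9, Proposal B 13, Proposal D 12, Proposal E 5. Proposal E eliminated.
Round 3: Proposal A 9, Proposal B 13, Proposal D 17. Proposal A eliminated.
Round 4: Proposal B 13, Proposal D 26. Proposal D has a majority (≥20).

Proposal D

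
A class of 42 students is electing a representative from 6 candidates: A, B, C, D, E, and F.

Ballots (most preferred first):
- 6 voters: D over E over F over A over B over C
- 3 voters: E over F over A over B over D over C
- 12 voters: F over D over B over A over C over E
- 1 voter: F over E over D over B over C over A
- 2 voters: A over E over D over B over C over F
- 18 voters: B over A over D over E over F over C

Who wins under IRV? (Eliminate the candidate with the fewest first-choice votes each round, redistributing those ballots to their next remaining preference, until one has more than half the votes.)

F

Round 1: A 2, B 18, C 0, D 6, E 3, F 13. C eliminated.
Round 2: A 2, B 18, D 6, E 3, F 13. A eliminated.
Round 3: B 18, D 6, E 5, F 13. E eliminated.
Round 4: B 18, D 8, F 16. D eliminated.
Round 5: B 20, F 22. F has a majority (≥22).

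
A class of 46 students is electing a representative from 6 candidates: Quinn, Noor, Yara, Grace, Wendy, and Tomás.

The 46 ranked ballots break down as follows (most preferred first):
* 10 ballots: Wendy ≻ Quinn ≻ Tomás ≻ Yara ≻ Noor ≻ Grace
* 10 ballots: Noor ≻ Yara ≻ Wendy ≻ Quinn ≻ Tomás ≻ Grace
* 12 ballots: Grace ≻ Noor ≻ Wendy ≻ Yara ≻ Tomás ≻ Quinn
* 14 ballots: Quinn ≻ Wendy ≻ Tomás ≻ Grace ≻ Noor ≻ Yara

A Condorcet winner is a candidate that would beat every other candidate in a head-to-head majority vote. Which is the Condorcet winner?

Wendy vs Quinn: 32–14
Wendy vs Noor: 24–22
Wendy vs Yara: 36–10
Wendy vs Grace: 34–12
Wendy vs Tomás: 46–0
Wendy beats every other candidate.

Wendy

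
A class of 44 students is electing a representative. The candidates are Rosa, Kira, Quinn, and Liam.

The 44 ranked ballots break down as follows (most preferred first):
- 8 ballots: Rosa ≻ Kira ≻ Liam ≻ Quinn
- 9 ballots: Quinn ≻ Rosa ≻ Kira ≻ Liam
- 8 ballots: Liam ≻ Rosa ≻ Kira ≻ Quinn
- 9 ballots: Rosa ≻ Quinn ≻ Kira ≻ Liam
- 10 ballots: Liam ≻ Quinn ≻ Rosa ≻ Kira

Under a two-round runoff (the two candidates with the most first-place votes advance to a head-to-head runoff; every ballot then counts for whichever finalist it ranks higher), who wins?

Round 1 first-place votes: Rosa 17, Kira 0, Quinn 9, Liam 18. Liam and Rosa advance.
Runoff: Liam is ranked above Rosa on 18 ballots, Rosa above Liam on 26.

Rosa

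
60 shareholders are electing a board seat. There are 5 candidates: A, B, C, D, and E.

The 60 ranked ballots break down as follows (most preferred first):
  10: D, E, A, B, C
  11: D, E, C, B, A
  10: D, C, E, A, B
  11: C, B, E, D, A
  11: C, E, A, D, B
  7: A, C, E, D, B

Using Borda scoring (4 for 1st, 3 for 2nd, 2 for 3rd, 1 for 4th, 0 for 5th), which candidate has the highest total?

C

A: 10×2 + 11×0 + 10×1 + 11×0 + 11×2 + 7×4 = 80
B: 10×1 + 11×1 + 10×0 + 11×3 + 11×0 + 7×0 = 54
C: 10×0 + 11×2 + 10×3 + 11×4 + 11×4 + 7×3 = 161
D: 10×4 + 11×4 + 10×4 + 11×1 + 11×1 + 7×1 = 153
E: 10×3 + 11×3 + 10×2 + 11×2 + 11×3 + 7×2 = 152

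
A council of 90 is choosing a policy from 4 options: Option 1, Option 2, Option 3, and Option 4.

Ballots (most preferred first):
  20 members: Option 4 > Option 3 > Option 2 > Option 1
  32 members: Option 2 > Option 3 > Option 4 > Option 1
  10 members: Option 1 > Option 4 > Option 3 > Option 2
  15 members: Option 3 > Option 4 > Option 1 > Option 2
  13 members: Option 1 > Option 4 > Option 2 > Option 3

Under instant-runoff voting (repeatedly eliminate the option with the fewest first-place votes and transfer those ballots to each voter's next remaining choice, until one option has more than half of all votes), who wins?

Option 4

Round 1: Option 1 23, Option 2 32, Option 3 15, Option 4 20. Option 3 eliminated.
Round 2: Option 1 23, Option 2 32, Option 4 35. Option 1 eliminated.
Round 3: Option 2 32, Option 4 58. Option 4 has a majority (≥46).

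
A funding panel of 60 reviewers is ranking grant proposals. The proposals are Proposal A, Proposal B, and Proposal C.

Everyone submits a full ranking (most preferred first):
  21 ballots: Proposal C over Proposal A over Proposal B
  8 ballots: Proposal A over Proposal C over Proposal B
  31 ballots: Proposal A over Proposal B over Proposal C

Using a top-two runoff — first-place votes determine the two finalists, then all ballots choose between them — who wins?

Round 1 first-place votes: Proposal A 39, Proposal B 0, Proposal C 21. Proposal A and Proposal C advance.
Runoff: Proposal A is ranked above Proposal C on 39 ballots, Proposal C above Proposal A on 21.

Proposal A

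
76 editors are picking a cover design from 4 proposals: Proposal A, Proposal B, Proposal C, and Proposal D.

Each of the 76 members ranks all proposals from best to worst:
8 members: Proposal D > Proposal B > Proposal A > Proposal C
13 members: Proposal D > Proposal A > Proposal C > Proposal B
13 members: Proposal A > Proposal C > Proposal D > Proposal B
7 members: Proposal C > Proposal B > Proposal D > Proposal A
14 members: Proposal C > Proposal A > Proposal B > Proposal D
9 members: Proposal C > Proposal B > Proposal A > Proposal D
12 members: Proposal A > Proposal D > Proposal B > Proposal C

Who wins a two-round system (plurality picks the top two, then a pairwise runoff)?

Proposal A

Round 1 first-place votes: Proposal A 25, Proposal B 0, Proposal C 30, Proposal D 21. Proposal C and Proposal A advance.
Runoff: Proposal C is ranked above Proposal A on 30 ballots, Proposal A above Proposal C on 46.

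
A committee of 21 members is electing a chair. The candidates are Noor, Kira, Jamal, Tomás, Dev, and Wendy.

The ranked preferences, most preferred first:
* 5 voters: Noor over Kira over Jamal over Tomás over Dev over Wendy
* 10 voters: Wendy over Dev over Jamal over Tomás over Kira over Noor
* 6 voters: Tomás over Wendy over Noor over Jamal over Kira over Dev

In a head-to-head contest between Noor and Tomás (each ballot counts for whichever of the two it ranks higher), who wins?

Tomás

Noor is ranked above Tomás on 5 ballots; Tomás above Noor on 16.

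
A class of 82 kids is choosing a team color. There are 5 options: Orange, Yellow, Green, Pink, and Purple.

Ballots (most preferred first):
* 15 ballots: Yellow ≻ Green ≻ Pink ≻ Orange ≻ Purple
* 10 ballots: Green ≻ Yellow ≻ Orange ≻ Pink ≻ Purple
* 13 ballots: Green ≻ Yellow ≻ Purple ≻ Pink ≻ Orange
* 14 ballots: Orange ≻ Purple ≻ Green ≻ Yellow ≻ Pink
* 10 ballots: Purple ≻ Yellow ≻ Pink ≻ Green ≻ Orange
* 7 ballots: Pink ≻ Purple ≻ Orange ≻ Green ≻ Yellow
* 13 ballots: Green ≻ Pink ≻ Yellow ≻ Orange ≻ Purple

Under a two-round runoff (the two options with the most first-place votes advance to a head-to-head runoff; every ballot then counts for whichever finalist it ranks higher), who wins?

Green

Round 1 first-place votes: Orange 14, Yellow 15, Green 36, Pink 7, Purple 10. Green and Yellow advance.
Runoff: Green is ranked above Yellow on 57 ballots, Yellow above Green on 25.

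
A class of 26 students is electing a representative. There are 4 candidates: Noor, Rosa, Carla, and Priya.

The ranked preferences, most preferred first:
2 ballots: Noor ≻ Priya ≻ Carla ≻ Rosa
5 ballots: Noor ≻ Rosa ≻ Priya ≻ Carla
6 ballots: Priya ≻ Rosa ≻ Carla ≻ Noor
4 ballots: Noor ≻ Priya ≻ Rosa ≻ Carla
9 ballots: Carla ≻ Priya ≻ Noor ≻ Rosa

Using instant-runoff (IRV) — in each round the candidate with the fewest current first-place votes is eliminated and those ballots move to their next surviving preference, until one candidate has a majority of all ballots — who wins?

Round 1: Noor 11, Rosa 0, Carla 9, Priya 6. Rosa eliminated.
Round 2: Noor 11, Carla 9, Priya 6. Priya eliminated.
Round 3: Noor 11, Carla 15. Carla has a majority (≥14).

Carla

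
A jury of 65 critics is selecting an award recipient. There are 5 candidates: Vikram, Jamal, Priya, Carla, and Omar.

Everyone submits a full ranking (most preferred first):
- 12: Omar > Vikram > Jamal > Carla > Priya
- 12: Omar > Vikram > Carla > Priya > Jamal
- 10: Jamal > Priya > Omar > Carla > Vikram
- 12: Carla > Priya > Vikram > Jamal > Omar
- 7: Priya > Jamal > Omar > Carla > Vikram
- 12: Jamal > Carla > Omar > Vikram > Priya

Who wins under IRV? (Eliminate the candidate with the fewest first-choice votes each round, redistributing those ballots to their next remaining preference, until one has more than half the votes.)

Round 1: Vikram 0, Jamal 22, Priya 7, Carla 12, Omar 24. Vikram eliminated.
Round 2: Jamal 22, Priya 7, Carla 12, Omar 24. Priya eliminated.
Round 3: Jamal 29, Carla 12, Omar 24. Carla eliminated.
Round 4: Jamal 41, Omar 24. Jamal has a majority (≥33).

Jamal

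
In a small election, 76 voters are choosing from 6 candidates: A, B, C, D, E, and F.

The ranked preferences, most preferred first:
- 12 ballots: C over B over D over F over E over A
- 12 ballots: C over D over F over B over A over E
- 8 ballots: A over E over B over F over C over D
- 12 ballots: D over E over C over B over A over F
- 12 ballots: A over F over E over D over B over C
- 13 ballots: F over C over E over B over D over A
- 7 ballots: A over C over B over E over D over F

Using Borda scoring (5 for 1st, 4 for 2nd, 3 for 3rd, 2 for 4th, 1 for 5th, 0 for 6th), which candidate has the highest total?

C

A: 12×0 + 12×1 + 8×5 + 12×1 + 12×5 + 13×0 + 7×5 = 159
B: 12×4 + 12×2 + 8×3 + 12×2 + 12×1 + 13×2 + 7×3 = 179
C: 12×5 + 12×5 + 8×1 + 12×3 + 12×0 + 13×4 + 7×4 = 244
D: 12×3 + 12×4 + 8×0 + 12×5 + 12×2 + 13×1 + 7×1 = 188
E: 12×1 + 12×0 + 8×4 + 12×4 + 12×3 + 13×3 + 7×2 = 181
F: 12×2 + 12×3 + 8×2 + 12×0 + 12×4 + 13×5 + 7×0 = 189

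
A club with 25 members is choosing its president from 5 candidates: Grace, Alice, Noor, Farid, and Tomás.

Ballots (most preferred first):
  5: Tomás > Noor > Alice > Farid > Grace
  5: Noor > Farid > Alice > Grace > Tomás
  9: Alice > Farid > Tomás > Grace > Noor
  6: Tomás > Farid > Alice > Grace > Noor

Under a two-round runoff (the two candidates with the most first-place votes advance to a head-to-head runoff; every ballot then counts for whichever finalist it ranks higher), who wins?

Alice

Round 1 first-place votes: Grace 0, Alice 9, Noor 5, Farid 0, Tomás 11. Tomás and Alice advance.
Runoff: Tomás is ranked above Alice on 11 ballots, Alice above Tomás on 14.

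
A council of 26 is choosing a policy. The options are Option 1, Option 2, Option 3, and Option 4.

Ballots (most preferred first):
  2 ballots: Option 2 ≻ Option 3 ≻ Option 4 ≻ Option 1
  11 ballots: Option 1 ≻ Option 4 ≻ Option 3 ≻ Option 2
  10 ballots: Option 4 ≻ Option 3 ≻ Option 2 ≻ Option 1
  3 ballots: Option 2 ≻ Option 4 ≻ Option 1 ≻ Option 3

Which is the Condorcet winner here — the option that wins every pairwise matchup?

Option 4

Option 4 vs Option 1: 15–11
Option 4 vs Option 2: 21–5
Option 4 vs Option 3: 24–2
Option 4 beats every other option.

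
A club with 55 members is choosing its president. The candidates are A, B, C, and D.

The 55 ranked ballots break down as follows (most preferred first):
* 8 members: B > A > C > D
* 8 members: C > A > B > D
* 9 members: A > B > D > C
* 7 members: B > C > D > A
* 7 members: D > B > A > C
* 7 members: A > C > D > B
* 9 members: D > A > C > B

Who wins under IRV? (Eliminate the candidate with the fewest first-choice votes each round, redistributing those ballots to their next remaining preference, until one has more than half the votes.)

A

Round 1: A 16, B 15, C 8, D 16. C eliminated.
Round 2: A 24, B 15, D 16. B eliminated.
Round 3: A 32, D 23. A has a majority (≥28).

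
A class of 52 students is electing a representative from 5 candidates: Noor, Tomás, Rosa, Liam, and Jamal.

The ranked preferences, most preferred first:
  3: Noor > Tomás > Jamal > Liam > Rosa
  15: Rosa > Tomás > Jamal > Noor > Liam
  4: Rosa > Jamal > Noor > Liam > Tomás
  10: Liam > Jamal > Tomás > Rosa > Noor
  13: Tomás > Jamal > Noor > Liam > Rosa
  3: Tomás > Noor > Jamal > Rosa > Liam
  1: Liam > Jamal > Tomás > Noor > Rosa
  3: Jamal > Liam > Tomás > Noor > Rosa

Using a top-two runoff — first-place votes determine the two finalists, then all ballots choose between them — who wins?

Round 1 first-place votes: Noor 3, Tomás 16, Rosa 19, Liam 11, Jamal 3. Rosa and Tomás advance.
Runoff: Rosa is ranked above Tomás on 19 ballots, Tomás above Rosa on 33.

Tomás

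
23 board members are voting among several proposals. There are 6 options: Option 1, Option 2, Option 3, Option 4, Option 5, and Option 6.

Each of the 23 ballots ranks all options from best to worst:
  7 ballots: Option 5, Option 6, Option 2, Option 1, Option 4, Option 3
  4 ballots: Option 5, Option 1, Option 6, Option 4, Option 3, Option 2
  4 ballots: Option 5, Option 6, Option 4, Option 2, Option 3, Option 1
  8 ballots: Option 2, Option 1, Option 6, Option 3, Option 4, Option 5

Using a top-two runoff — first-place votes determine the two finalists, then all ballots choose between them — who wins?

Round 1 first-place votes: Option 1 0, Option 2 8, Option 3 0, Option 4 0, Option 5 15, Option 6 0. Option 5 and Option 2 advance.
Runoff: Option 5 is ranked above Option 2 on 15 ballots, Option 2 above Option 5 on 8.

Option 5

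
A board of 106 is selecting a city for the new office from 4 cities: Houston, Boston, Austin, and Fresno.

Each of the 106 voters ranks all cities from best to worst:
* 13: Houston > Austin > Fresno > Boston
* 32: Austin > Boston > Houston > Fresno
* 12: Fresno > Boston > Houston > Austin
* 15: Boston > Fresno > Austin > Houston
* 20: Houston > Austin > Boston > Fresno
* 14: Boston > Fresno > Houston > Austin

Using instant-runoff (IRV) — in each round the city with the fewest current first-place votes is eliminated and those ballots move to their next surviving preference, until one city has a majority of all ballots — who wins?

Round 1: Houston 33, Boston 29, Austin 32, Fresno 12. Fresno eliminated.
Round 2: Houston 33, Boston 41, Austin 32. Austin eliminated.
Round 3: Houston 33, Boston 73. Boston has a majority (≥54).

Boston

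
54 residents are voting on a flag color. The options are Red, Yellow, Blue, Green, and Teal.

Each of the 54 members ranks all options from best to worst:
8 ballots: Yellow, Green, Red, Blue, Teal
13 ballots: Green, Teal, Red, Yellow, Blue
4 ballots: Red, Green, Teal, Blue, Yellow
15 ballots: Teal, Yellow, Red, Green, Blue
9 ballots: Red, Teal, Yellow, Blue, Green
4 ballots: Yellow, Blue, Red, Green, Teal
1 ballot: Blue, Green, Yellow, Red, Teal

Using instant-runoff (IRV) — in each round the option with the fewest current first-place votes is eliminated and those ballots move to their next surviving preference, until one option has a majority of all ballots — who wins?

Round 1: Red 13, Yellow 12, Blue 1, Green 13, Teal 15. Blue eliminated.
Round 2: Red 13, Yellow 12, Green 14, Teal 15. Yellow eliminated.
Round 3: Red 17, Green 22, Teal 15. Teal eliminated.
Round 4: Red 32, Green 22. Red has a majority (≥28).

Red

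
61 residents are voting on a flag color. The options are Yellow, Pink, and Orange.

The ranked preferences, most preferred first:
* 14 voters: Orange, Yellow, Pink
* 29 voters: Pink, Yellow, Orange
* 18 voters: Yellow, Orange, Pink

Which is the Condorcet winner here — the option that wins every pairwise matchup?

Yellow

Yellow vs Pink: 32–29
Yellow vs Orange: 47–14
Yellow beats every other option.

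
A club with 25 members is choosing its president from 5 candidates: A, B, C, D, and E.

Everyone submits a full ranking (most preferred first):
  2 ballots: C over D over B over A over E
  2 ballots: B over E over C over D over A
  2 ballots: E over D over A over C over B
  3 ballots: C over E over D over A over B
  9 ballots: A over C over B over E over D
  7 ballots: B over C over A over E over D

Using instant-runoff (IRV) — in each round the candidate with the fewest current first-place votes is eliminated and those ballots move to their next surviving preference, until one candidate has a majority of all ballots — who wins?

Round 1: A 9, B 9, C 5, D 0, E 2. D eliminated.
Round 2: A 9, B 9, C 5, E 2. E eliminated.
Round 3: A 11, B 9, C 5. C eliminated.
Round 4: A 14, B 11. A has a majority (≥13).

A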